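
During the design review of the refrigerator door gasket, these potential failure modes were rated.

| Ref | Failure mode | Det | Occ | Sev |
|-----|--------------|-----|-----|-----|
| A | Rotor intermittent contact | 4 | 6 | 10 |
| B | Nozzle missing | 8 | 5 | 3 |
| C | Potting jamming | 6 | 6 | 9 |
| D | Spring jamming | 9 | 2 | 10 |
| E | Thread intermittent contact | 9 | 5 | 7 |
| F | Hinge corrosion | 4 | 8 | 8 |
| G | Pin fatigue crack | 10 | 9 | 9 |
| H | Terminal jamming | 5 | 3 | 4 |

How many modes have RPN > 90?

7

RPN = Severity × Occurrence × Detection:
  A: 10 × 6 × 4 = 240
  B: 3 × 5 × 8 = 120
  C: 9 × 6 × 6 = 324
  D: 10 × 2 × 9 = 180
  E: 7 × 5 × 9 = 315
  F: 8 × 8 × 4 = 256
  G: 9 × 9 × 10 = 810
  H: 4 × 3 × 5 = 60
Modes with RPN > 90: A (240), B (120), C (324), D (180), E (315), F (256), G (810) → 7.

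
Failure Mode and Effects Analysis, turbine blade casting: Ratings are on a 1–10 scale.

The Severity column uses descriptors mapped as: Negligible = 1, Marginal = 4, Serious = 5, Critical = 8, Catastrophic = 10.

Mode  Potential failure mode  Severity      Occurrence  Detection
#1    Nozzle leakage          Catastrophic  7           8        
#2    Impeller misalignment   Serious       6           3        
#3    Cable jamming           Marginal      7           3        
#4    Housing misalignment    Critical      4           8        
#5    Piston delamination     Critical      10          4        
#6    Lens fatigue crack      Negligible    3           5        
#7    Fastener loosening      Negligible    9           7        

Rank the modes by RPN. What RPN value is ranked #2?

320

RPN = Severity × Occurrence × Detection:
  #1: 10 × 7 × 8 = 560
  #2: 5 × 6 × 3 = 90
  #3: 4 × 7 × 3 = 84
  #4: 8 × 4 × 8 = 256
  #5: 8 × 10 × 4 = 320
  #6: 1 × 3 × 5 = 15
  #7: 1 × 9 × 7 = 63
Sorted descending: 560, 320, 256, 90, 84, 63, 15.
The second-highest RPN is 320 (#5).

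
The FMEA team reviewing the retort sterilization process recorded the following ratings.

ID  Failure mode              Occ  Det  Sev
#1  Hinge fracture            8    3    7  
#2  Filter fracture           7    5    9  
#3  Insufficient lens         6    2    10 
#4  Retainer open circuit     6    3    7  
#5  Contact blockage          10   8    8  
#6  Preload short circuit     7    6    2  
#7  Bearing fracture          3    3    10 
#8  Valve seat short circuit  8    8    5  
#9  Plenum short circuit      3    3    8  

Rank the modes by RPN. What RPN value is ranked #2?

320

RPN = Severity × Occurrence × Detection:
  #1: 7 × 8 × 3 = 168
  #2: 9 × 7 × 5 = 315
  #3: 10 × 6 × 2 = 120
  #4: 7 × 6 × 3 = 126
  #5: 8 × 10 × 8 = 640
  #6: 2 × 7 × 6 = 84
  #7: 10 × 3 × 3 = 90
  #8: 5 × 8 × 8 = 320
  #9: 8 × 3 × 3 = 72
Sorted descending: 640, 320, 315, 168, 126, 120, 90, 84, 72.
The second-highest RPN is 320 (#8).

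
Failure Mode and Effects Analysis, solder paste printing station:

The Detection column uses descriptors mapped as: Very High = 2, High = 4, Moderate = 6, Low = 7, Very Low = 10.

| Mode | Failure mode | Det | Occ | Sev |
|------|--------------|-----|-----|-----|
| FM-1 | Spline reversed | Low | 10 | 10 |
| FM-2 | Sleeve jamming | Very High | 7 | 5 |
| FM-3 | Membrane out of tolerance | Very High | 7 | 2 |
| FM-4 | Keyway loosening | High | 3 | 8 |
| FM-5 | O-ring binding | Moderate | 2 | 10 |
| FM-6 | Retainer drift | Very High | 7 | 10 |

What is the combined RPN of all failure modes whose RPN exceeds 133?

RPN = Severity × Occurrence × Detection:
  FM-1: 10 × 10 × 7 = 700
  FM-2: 5 × 7 × 2 = 70
  FM-3: 2 × 7 × 2 = 28
  FM-4: 8 × 3 × 4 = 96
  FM-5: 10 × 2 × 6 = 120
  FM-6: 10 × 7 × 2 = 140
RPN > 133: FM-1 (700), FM-6 (140).
Sum: 700 + 140 = 840.

840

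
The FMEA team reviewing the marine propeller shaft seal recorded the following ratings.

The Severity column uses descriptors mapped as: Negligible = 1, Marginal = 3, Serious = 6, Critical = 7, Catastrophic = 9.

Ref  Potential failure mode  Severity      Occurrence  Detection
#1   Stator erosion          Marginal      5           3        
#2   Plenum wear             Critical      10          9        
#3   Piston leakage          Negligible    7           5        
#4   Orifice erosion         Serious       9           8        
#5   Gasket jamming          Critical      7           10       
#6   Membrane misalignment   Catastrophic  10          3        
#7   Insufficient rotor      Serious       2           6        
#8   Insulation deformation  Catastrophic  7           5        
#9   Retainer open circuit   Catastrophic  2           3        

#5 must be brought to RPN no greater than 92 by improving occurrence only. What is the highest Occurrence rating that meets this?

1

#5: S=7, O=7, D=10 → current RPN = 490.
Fixed product = 70. Need 70 × O ≤ 92, so O ≤ 92/70 = 1.31.
Maximum integer Occurrence rating = 1 (gives RPN 70; O=2 would give 140 > 92).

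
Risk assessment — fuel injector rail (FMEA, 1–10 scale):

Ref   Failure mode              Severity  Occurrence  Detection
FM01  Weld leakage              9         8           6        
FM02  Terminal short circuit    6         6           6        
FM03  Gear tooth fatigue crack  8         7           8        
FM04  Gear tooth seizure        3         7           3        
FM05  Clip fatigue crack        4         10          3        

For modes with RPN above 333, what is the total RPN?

880

RPN = Severity × Occurrence × Detection:
  FM01: 9 × 8 × 6 = 432
  FM02: 6 × 6 × 6 = 216
  FM03: 8 × 7 × 8 = 448
  FM04: 3 × 7 × 3 = 63
  FM05: 4 × 10 × 3 = 120
RPN > 333: FM01 (432), FM03 (448).
Sum: 432 + 448 = 880.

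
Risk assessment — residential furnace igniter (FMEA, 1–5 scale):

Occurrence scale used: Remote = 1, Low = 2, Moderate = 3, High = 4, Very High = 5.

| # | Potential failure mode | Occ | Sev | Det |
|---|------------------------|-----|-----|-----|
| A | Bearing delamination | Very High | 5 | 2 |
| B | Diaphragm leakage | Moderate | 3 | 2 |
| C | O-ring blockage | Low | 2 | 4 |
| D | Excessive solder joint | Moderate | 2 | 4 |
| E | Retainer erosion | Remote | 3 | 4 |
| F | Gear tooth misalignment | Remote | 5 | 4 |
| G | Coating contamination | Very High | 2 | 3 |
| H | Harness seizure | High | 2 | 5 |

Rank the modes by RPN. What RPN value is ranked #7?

RPN = Severity × Occurrence × Detection:
  A: 5 × 5 × 2 = 50
  B: 3 × 3 × 2 = 18
  C: 2 × 2 × 4 = 16
  D: 2 × 3 × 4 = 24
  E: 3 × 1 × 4 = 12
  F: 5 × 1 × 4 = 20
  G: 2 × 5 × 3 = 30
  H: 2 × 4 × 5 = 40
Sorted descending: 50, 40, 30, 24, 20, 18, 16, 12.
The seventh-highest RPN is 16 (C).

16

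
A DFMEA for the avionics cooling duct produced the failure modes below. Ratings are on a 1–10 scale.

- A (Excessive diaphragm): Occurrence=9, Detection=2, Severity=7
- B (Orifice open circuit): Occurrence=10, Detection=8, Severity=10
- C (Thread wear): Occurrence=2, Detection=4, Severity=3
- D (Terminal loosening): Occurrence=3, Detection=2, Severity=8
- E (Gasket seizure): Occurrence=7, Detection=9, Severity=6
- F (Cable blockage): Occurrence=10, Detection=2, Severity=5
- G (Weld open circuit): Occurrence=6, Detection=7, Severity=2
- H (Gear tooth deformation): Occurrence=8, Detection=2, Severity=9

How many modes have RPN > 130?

RPN = Severity × Occurrence × Detection:
  A: 7 × 9 × 2 = 126
  B: 10 × 10 × 8 = 800
  C: 3 × 2 × 4 = 24
  D: 8 × 3 × 2 = 48
  E: 6 × 7 × 9 = 378
  F: 5 × 10 × 2 = 100
  G: 2 × 6 × 7 = 84
  H: 9 × 8 × 2 = 144
Modes with RPN > 130: B (800), E (378), H (144) → 3.

3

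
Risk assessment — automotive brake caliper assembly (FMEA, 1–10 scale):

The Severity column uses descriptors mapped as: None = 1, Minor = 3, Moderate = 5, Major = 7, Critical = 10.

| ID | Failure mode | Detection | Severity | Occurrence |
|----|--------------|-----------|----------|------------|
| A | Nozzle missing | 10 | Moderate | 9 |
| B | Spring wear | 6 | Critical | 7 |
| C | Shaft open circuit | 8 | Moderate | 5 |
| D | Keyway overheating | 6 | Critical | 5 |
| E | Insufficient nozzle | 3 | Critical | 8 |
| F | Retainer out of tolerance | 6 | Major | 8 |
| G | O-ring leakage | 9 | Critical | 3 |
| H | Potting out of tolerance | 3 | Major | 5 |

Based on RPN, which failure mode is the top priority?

RPN = Severity × Occurrence × Detection:
  A: 5 × 9 × 10 = 450
  B: 10 × 7 × 6 = 420
  C: 5 × 5 × 8 = 200
  D: 10 × 5 × 6 = 300
  E: 10 × 8 × 3 = 240
  F: 7 × 8 × 6 = 336
  G: 10 × 3 × 9 = 270
  H: 7 × 5 × 3 = 105
Highest RPN is 450 → A.

A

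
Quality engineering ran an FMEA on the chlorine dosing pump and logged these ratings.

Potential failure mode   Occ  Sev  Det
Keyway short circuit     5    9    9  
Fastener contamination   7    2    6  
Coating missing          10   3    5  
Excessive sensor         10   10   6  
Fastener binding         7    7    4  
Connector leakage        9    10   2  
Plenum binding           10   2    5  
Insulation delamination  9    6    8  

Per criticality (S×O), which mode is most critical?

Excessive sensor

Criticality = Severity × Occurrence:
  Keyway short circuit: 9 × 5 = 45
  Fastener contamination: 2 × 7 = 14
  Coating missing: 3 × 10 = 30
  Excessive sensor: 10 × 10 = 100
  Fastener binding: 7 × 7 = 49
  Connector leakage: 10 × 9 = 90
  Plenum binding: 2 × 10 = 20
  Insulation delamination: 6 × 9 = 54
Highest criticality is 100 → Excessive sensor.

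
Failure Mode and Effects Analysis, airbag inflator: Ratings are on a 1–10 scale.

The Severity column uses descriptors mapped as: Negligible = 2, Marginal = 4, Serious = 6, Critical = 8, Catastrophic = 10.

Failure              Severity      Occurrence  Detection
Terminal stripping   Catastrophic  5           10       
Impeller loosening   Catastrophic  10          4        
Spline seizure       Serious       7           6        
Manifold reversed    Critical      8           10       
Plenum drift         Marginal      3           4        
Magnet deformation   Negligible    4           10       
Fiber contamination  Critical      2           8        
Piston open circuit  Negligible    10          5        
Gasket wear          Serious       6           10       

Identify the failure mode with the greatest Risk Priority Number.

Manifold reversed

RPN = Severity × Occurrence × Detection:
  Terminal stripping: 10 × 5 × 10 = 500
  Impeller loosening: 10 × 10 × 4 = 400
  Spline seizure: 6 × 7 × 6 = 252
  Manifold reversed: 8 × 8 × 10 = 640
  Plenum drift: 4 × 3 × 4 = 48
  Magnet deformation: 2 × 4 × 10 = 80
  Fiber contamination: 8 × 2 × 8 = 128
  Piston open circuit: 2 × 10 × 5 = 100
  Gasket wear: 6 × 6 × 10 = 360
Highest RPN is 640 → Manifold reversed.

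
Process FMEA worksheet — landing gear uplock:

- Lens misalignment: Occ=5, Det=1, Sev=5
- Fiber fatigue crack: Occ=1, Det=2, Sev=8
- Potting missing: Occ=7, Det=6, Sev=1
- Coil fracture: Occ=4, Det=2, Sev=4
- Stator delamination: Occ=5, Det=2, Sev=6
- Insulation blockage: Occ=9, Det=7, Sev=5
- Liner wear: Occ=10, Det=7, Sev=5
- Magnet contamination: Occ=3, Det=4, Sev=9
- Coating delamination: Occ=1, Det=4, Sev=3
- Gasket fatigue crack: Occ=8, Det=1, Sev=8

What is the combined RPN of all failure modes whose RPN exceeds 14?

1012

RPN = Severity × Occurrence × Detection:
  Lens misalignment: 5 × 5 × 1 = 25
  Fiber fatigue crack: 8 × 1 × 2 = 16
  Potting missing: 1 × 7 × 6 = 42
  Coil fracture: 4 × 4 × 2 = 32
  Stator delamination: 6 × 5 × 2 = 60
  Insulation blockage: 5 × 9 × 7 = 315
  Liner wear: 5 × 10 × 7 = 350
  Magnet contamination: 9 × 3 × 4 = 108
  Coating delamination: 3 × 1 × 4 = 12
  Gasket fatigue crack: 8 × 8 × 1 = 64
RPN > 14: Lens misalignment (25), Fiber fatigue crack (16), Potting missing (42), Coil fracture (32), Stator delamination (60), Insulation blockage (315), Liner wear (350), Magnet contamination (108), Gasket fatigue crack (64).
Sum: 25 + 16 + 42 + 32 + 60 + 315 + 350 + 108 + 64 = 1012.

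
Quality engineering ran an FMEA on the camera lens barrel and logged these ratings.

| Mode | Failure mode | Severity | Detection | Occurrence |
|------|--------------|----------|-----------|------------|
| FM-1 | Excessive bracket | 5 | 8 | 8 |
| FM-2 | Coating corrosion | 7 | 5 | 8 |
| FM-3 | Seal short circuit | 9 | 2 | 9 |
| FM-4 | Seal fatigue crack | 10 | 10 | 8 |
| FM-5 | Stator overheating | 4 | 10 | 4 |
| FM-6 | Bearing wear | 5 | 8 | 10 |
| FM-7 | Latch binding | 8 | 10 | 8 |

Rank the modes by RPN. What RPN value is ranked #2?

RPN = Severity × Occurrence × Detection:
  FM-1: 5 × 8 × 8 = 320
  FM-2: 7 × 8 × 5 = 280
  FM-3: 9 × 9 × 2 = 162
  FM-4: 10 × 8 × 10 = 800
  FM-5: 4 × 4 × 10 = 160
  FM-6: 5 × 10 × 8 = 400
  FM-7: 8 × 8 × 10 = 640
Sorted descending: 800, 640, 400, 320, 280, 162, 160.
The second-highest RPN is 640 (FM-7).

640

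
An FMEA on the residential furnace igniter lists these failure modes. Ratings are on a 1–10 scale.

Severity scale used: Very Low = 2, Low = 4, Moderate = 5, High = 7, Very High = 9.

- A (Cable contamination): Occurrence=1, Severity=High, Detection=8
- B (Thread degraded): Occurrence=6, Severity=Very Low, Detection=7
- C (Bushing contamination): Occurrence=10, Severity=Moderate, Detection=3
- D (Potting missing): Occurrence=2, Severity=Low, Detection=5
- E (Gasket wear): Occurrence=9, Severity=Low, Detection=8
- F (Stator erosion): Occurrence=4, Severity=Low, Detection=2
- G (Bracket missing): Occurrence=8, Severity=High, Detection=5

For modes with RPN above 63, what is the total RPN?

RPN = Severity × Occurrence × Detection:
  A: 7 × 1 × 8 = 56
  B: 2 × 6 × 7 = 84
  C: 5 × 10 × 3 = 150
  D: 4 × 2 × 5 = 40
  E: 4 × 9 × 8 = 288
  F: 4 × 4 × 2 = 32
  G: 7 × 8 × 5 = 280
RPN > 63: B (84), C (150), E (288), G (280).
Sum: 84 + 150 + 288 + 280 = 802.

802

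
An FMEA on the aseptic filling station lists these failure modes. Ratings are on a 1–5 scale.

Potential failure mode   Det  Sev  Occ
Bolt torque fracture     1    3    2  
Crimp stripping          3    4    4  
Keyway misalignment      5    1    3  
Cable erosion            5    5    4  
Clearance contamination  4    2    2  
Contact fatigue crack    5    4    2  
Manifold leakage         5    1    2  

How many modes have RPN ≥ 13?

5

RPN = Severity × Occurrence × Detection:
  Bolt torque fracture: 3 × 2 × 1 = 6
  Crimp stripping: 4 × 4 × 3 = 48
  Keyway misalignment: 1 × 3 × 5 = 15
  Cable erosion: 5 × 4 × 5 = 100
  Clearance contamination: 2 × 2 × 4 = 16
  Contact fatigue crack: 4 × 2 × 5 = 40
  Manifold leakage: 1 × 2 × 5 = 10
Modes with RPN ≥ 13: Crimp stripping (48), Keyway misalignment (15), Cable erosion (100), Clearance contamination (16), Contact fatigue crack (40) → 5.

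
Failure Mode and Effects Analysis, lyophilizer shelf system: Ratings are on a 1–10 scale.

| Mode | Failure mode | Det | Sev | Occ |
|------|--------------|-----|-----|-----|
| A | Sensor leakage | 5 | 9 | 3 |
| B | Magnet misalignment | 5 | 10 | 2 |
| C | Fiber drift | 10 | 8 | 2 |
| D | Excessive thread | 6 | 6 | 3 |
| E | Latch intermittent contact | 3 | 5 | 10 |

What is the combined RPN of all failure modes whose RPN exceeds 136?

310

RPN = Severity × Occurrence × Detection:
  A: 9 × 3 × 5 = 135
  B: 10 × 2 × 5 = 100
  C: 8 × 2 × 10 = 160
  D: 6 × 3 × 6 = 108
  E: 5 × 10 × 3 = 150
RPN > 136: C (160), E (150).
Sum: 160 + 150 = 310.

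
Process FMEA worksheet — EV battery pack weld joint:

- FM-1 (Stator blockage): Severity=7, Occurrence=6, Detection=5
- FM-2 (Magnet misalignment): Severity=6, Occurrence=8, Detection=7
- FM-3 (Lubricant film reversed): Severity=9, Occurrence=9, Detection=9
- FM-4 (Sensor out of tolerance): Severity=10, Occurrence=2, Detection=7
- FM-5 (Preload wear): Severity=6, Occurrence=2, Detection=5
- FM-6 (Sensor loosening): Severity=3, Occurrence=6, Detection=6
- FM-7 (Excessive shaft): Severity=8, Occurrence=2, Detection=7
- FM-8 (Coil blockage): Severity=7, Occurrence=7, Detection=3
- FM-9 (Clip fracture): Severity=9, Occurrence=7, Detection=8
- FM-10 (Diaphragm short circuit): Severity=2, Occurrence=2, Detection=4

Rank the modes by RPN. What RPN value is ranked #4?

RPN = Severity × Occurrence × Detection:
  FM-1: 7 × 6 × 5 = 210
  FM-2: 6 × 8 × 7 = 336
  FM-3: 9 × 9 × 9 = 729
  FM-4: 10 × 2 × 7 = 140
  FM-5: 6 × 2 × 5 = 60
  FM-6: 3 × 6 × 6 = 108
  FM-7: 8 × 2 × 7 = 112
  FM-8: 7 × 7 × 3 = 147
  FM-9: 9 × 7 × 8 = 504
  FM-10: 2 × 2 × 4 = 16
Sorted descending: 729, 504, 336, 210, 147, 140, 112, 108, 60, 16.
The fourth-highest RPN is 210 (FM-1).

210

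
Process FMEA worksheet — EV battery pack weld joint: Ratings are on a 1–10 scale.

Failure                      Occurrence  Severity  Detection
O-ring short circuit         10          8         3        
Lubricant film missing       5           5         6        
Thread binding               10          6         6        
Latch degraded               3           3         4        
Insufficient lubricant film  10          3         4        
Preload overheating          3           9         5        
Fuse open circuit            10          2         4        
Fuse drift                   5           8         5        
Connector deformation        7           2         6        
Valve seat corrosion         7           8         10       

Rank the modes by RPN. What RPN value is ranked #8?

84

RPN = Severity × Occurrence × Detection:
  O-ring short circuit: 8 × 10 × 3 = 240
  Lubricant film missing: 5 × 5 × 6 = 150
  Thread binding: 6 × 10 × 6 = 360
  Latch degraded: 3 × 3 × 4 = 36
  Insufficient lubricant film: 3 × 10 × 4 = 120
  Preload overheating: 9 × 3 × 5 = 135
  Fuse open circuit: 2 × 10 × 4 = 80
  Fuse drift: 8 × 5 × 5 = 200
  Connector deformation: 2 × 7 × 6 = 84
  Valve seat corrosion: 8 × 7 × 10 = 560
Sorted descending: 560, 360, 240, 200, 150, 135, 120, 84, 80, 36.
The eighth-highest RPN is 84 (Connector deformation).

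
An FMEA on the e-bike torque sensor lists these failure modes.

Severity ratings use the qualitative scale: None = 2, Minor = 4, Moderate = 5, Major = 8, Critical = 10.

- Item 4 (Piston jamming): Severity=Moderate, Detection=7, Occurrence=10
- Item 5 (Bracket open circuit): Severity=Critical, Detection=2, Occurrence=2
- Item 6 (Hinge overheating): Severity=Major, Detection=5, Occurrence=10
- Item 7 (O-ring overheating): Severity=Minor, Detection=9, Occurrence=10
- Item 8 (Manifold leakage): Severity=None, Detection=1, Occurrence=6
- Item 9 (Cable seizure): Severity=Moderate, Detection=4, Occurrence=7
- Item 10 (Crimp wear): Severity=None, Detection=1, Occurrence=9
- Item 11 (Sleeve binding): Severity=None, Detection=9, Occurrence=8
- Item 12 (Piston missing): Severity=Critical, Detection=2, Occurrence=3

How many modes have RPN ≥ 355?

2

RPN = Severity × Occurrence × Detection:
  Item 4: 5 × 10 × 7 = 350
  Item 5: 10 × 2 × 2 = 40
  Item 6: 8 × 10 × 5 = 400
  Item 7: 4 × 10 × 9 = 360
  Item 8: 2 × 6 × 1 = 12
  Item 9: 5 × 7 × 4 = 140
  Item 10: 2 × 9 × 1 = 18
  Item 11: 2 × 8 × 9 = 144
  Item 12: 10 × 3 × 2 = 60
Modes with RPN ≥ 355: Item 6 (400), Item 7 (360) → 2.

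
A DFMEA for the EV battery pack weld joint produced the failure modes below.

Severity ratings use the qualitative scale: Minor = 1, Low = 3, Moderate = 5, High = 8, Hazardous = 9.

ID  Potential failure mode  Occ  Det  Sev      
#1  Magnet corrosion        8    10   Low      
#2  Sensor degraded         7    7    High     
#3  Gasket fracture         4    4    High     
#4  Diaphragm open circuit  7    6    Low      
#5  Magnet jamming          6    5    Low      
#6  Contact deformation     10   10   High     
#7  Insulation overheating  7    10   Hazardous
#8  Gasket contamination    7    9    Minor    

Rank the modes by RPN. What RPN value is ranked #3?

RPN = Severity × Occurrence × Detection:
  #1: 3 × 8 × 10 = 240
  #2: 8 × 7 × 7 = 392
  #3: 8 × 4 × 4 = 128
  #4: 3 × 7 × 6 = 126
  #5: 3 × 6 × 5 = 90
  #6: 8 × 10 × 10 = 800
  #7: 9 × 7 × 10 = 630
  #8: 1 × 7 × 9 = 63
Sorted descending: 800, 630, 392, 240, 128, 126, 90, 63.
The third-highest RPN is 392 (#2).

392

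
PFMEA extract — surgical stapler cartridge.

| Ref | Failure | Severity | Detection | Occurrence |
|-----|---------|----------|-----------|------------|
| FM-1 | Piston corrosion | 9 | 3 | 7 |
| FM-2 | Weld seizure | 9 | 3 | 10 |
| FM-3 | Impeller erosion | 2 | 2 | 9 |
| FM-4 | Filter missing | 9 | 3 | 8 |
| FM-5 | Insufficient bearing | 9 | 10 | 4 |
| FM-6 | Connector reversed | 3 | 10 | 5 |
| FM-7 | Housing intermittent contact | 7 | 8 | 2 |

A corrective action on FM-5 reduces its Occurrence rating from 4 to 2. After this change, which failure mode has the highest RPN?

FM-2

RPN = Severity × Occurrence × Detection:
  FM-1: 9 × 7 × 3 = 189
  FM-2: 9 × 10 × 3 = 270
  FM-3: 2 × 9 × 2 = 36
  FM-4: 9 × 8 × 3 = 216
  FM-5: 9 × 4 × 10 = 360
  FM-6: 3 × 5 × 10 = 150
  FM-7: 7 × 2 × 8 = 112
After action: FM-5 → 9 × 2 × 10 = 180.
Revised RPNs: FM-2=270, FM-4=216, FM-1=189, FM-5=180, FM-6=150, FM-7=112, FM-3=36.
Highest is now FM-2 (270).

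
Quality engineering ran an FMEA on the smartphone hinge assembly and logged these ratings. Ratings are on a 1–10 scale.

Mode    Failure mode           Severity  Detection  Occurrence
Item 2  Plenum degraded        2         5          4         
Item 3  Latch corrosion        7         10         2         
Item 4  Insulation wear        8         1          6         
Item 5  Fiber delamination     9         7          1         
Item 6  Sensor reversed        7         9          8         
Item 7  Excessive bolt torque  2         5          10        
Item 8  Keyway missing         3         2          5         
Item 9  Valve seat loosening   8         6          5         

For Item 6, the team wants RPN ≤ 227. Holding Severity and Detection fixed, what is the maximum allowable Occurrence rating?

Item 6: S=7, O=8, D=9 → current RPN = 504.
Fixed product = 63. Need 63 × O ≤ 227, so O ≤ 227/63 = 3.60.
Maximum integer Occurrence rating = 3 (gives RPN 189; O=4 would give 252 > 227).

3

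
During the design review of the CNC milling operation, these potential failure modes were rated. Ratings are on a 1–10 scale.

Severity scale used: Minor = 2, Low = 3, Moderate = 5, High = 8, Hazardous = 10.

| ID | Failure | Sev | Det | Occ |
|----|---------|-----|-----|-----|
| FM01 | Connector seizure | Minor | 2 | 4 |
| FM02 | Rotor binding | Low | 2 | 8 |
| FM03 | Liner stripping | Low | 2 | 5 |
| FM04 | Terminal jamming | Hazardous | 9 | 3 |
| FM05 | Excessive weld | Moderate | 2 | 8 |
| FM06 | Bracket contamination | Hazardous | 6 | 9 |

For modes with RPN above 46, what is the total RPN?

RPN = Severity × Occurrence × Detection:
  FM01: 2 × 4 × 2 = 16
  FM02: 3 × 8 × 2 = 48
  FM03: 3 × 5 × 2 = 30
  FM04: 10 × 3 × 9 = 270
  FM05: 5 × 8 × 2 = 80
  FM06: 10 × 9 × 6 = 540
RPN > 46: FM02 (48), FM04 (270), FM05 (80), FM06 (540).
Sum: 48 + 270 + 80 + 540 = 938.

938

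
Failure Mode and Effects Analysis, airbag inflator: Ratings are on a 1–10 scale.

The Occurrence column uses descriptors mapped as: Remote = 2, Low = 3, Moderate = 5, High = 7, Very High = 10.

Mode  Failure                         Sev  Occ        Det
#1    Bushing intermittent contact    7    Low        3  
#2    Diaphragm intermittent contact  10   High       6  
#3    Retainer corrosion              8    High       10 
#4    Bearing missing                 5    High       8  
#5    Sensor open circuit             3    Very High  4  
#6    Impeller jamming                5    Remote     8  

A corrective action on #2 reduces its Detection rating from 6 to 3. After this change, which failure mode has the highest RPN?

RPN = Severity × Occurrence × Detection:
  #1: 7 × 3 × 3 = 63
  #2: 10 × 7 × 6 = 420
  #3: 8 × 7 × 10 = 560
  #4: 5 × 7 × 8 = 280
  #5: 3 × 10 × 4 = 120
  #6: 5 × 2 × 8 = 80
After action: #2 → 10 × 7 × 3 = 210.
Revised RPNs: #3=560, #4=280, #2=210, #5=120, #6=80, #1=63.
Highest is now #3 (560).

#3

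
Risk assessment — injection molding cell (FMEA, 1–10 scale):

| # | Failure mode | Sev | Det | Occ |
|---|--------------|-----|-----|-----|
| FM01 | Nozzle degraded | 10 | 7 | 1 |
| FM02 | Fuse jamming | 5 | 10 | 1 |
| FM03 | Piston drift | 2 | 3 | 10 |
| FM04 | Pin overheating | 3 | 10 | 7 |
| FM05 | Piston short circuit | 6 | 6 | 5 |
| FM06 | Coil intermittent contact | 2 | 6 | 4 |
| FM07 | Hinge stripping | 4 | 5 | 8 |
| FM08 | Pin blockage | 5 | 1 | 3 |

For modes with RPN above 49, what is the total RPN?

RPN = Severity × Occurrence × Detection:
  FM01: 10 × 1 × 7 = 70
  FM02: 5 × 1 × 10 = 50
  FM03: 2 × 10 × 3 = 60
  FM04: 3 × 7 × 10 = 210
  FM05: 6 × 5 × 6 = 180
  FM06: 2 × 4 × 6 = 48
  FM07: 4 × 8 × 5 = 160
  FM08: 5 × 3 × 1 = 15
RPN > 49: FM01 (70), FM02 (50), FM03 (60), FM04 (210), FM05 (180), FM07 (160).
Sum: 70 + 50 + 60 + 210 + 180 + 160 = 730.

730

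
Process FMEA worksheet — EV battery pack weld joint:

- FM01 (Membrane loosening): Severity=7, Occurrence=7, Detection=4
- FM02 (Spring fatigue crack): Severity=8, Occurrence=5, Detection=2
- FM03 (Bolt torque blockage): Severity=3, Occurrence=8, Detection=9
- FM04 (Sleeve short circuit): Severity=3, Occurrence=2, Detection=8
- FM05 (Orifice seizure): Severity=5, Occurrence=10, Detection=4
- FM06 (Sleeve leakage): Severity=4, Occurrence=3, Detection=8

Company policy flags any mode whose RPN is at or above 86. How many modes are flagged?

RPN = Severity × Occurrence × Detection:
  FM01: 7 × 7 × 4 = 196
  FM02: 8 × 5 × 2 = 80
  FM03: 3 × 8 × 9 = 216
  FM04: 3 × 2 × 8 = 48
  FM05: 5 × 10 × 4 = 200
  FM06: 4 × 3 × 8 = 96
Modes with RPN ≥ 86: FM01 (196), FM03 (216), FM05 (200), FM06 (96) → 4.

4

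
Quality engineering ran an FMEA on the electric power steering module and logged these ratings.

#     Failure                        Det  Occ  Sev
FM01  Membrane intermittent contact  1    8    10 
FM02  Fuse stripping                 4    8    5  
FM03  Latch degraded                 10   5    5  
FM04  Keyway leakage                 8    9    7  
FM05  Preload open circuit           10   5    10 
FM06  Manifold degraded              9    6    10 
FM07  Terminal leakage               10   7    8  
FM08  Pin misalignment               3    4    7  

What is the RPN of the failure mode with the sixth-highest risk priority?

160

RPN = Severity × Occurrence × Detection:
  FM01: 10 × 8 × 1 = 80
  FM02: 5 × 8 × 4 = 160
  FM03: 5 × 5 × 10 = 250
  FM04: 7 × 9 × 8 = 504
  FM05: 10 × 5 × 10 = 500
  FM06: 10 × 6 × 9 = 540
  FM07: 8 × 7 × 10 = 560
  FM08: 7 × 4 × 3 = 84
Sorted descending: 560, 540, 504, 500, 250, 160, 84, 80.
The sixth-highest RPN is 160 (FM02).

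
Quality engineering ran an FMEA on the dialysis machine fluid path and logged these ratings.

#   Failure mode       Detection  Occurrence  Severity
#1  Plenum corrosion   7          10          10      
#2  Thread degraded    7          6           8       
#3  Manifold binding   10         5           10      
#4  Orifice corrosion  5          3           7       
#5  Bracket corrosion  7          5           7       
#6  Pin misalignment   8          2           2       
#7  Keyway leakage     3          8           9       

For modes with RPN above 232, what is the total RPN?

1781

RPN = Severity × Occurrence × Detection:
  #1: 10 × 10 × 7 = 700
  #2: 8 × 6 × 7 = 336
  #3: 10 × 5 × 10 = 500
  #4: 7 × 3 × 5 = 105
  #5: 7 × 5 × 7 = 245
  #6: 2 × 2 × 8 = 32
  #7: 9 × 8 × 3 = 216
RPN > 232: #1 (700), #2 (336), #3 (500), #5 (245).
Sum: 700 + 336 + 500 + 245 = 1781.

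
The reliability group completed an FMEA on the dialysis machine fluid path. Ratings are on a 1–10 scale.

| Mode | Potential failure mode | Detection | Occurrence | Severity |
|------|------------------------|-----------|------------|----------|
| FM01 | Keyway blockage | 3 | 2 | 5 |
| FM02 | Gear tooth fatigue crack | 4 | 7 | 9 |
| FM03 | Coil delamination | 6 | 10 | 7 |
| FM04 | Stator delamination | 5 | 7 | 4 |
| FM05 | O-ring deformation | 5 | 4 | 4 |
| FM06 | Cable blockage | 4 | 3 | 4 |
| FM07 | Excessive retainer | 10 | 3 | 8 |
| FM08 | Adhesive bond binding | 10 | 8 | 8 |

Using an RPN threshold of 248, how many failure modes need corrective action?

3

RPN = Severity × Occurrence × Detection:
  FM01: 5 × 2 × 3 = 30
  FM02: 9 × 7 × 4 = 252
  FM03: 7 × 10 × 6 = 420
  FM04: 4 × 7 × 5 = 140
  FM05: 4 × 4 × 5 = 80
  FM06: 4 × 3 × 4 = 48
  FM07: 8 × 3 × 10 = 240
  FM08: 8 × 8 × 10 = 640
Modes with RPN ≥ 248: FM02 (252), FM03 (420), FM08 (640) → 3.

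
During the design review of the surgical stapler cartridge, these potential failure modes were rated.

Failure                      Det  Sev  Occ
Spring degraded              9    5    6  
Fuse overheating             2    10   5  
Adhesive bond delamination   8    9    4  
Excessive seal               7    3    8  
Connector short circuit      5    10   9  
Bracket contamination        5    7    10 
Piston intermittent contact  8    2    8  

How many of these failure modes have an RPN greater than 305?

2

RPN = Severity × Occurrence × Detection:
  Spring degraded: 5 × 6 × 9 = 270
  Fuse overheating: 10 × 5 × 2 = 100
  Adhesive bond delamination: 9 × 4 × 8 = 288
  Excessive seal: 3 × 8 × 7 = 168
  Connector short circuit: 10 × 9 × 5 = 450
  Bracket contamination: 7 × 10 × 5 = 350
  Piston intermittent contact: 2 × 8 × 8 = 128
Modes with RPN > 305: Connector short circuit (450), Bracket contamination (350) → 2.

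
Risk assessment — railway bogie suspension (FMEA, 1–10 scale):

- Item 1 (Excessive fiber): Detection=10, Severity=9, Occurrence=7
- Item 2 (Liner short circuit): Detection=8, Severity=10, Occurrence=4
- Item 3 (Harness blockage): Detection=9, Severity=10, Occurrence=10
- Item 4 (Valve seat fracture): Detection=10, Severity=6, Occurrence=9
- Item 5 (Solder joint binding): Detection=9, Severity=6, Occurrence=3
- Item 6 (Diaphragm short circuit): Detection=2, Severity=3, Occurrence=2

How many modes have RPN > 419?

3

RPN = Severity × Occurrence × Detection:
  Item 1: 9 × 7 × 10 = 630
  Item 2: 10 × 4 × 8 = 320
  Item 3: 10 × 10 × 9 = 900
  Item 4: 6 × 9 × 10 = 540
  Item 5: 6 × 3 × 9 = 162
  Item 6: 3 × 2 × 2 = 12
Modes with RPN > 419: Item 1 (630), Item 3 (900), Item 4 (540) → 3.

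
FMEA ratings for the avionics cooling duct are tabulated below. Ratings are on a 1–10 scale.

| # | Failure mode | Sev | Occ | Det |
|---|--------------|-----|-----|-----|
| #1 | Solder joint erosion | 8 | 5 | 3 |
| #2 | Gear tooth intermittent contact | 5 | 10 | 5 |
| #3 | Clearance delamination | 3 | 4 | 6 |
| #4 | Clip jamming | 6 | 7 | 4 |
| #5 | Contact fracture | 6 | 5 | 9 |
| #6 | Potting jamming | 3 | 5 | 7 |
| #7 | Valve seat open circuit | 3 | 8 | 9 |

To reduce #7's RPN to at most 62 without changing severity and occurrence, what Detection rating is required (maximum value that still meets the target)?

2

#7: S=3, O=8, D=9 → current RPN = 216.
Fixed product = 24. Need 24 × D ≤ 62, so D ≤ 62/24 = 2.58.
Maximum integer Detection rating = 2 (gives RPN 48; D=3 would give 72 > 62).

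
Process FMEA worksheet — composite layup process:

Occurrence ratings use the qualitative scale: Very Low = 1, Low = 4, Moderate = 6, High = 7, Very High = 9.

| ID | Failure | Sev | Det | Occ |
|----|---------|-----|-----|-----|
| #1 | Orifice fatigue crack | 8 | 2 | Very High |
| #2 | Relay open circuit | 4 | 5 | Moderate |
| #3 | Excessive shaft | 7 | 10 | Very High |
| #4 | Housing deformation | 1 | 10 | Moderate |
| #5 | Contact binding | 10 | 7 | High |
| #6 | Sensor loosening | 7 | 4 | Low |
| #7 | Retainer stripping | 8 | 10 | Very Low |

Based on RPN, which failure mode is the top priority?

RPN = Severity × Occurrence × Detection:
  #1: 8 × 9 × 2 = 144
  #2: 4 × 6 × 5 = 120
  #3: 7 × 9 × 10 = 630
  #4: 1 × 6 × 10 = 60
  #5: 10 × 7 × 7 = 490
  #6: 7 × 4 × 4 = 112
  #7: 8 × 1 × 10 = 80
Highest RPN is 630 → #3.

#3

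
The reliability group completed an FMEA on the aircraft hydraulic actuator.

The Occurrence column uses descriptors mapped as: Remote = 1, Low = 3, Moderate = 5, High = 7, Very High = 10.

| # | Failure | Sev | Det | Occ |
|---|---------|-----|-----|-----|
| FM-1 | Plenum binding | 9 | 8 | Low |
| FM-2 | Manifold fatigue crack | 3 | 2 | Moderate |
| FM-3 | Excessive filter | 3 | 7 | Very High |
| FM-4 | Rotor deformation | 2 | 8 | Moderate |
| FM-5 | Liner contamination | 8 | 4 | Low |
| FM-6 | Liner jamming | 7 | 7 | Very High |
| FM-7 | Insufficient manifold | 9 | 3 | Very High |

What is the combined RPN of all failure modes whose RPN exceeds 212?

RPN = Severity × Occurrence × Detection:
  FM-1: 9 × 3 × 8 = 216
  FM-2: 3 × 5 × 2 = 30
  FM-3: 3 × 10 × 7 = 210
  FM-4: 2 × 5 × 8 = 80
  FM-5: 8 × 3 × 4 = 96
  FM-6: 7 × 10 × 7 = 490
  FM-7: 9 × 10 × 3 = 270
RPN > 212: FM-1 (216), FM-6 (490), FM-7 (270).
Sum: 216 + 490 + 270 = 976.

976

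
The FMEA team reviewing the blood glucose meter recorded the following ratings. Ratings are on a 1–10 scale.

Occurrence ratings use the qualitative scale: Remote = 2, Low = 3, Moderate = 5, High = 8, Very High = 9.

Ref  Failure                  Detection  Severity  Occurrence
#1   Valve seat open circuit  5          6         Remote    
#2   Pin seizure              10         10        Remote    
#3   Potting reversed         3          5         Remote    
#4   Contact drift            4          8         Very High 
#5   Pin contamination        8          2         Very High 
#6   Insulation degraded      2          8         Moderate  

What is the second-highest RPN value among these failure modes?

RPN = Severity × Occurrence × Detection:
  #1: 6 × 2 × 5 = 60
  #2: 10 × 2 × 10 = 200
  #3: 5 × 2 × 3 = 30
  #4: 8 × 9 × 4 = 288
  #5: 2 × 9 × 8 = 144
  #6: 8 × 5 × 2 = 80
Sorted descending: 288, 200, 144, 80, 60, 30.
The second-highest RPN is 200 (#2).

200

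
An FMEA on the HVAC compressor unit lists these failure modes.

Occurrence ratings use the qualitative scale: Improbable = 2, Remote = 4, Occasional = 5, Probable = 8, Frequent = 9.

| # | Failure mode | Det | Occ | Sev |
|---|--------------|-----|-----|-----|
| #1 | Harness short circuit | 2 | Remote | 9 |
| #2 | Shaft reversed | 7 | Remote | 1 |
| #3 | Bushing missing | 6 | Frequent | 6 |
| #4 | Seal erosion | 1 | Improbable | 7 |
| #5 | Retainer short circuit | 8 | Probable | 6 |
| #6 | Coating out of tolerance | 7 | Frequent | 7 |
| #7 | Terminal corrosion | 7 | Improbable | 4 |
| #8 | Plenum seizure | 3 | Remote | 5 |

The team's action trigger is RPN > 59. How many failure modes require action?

5

RPN = Severity × Occurrence × Detection:
  #1: 9 × 4 × 2 = 72
  #2: 1 × 4 × 7 = 28
  #3: 6 × 9 × 6 = 324
  #4: 7 × 2 × 1 = 14
  #5: 6 × 8 × 8 = 384
  #6: 7 × 9 × 7 = 441
  #7: 4 × 2 × 7 = 56
  #8: 5 × 4 × 3 = 60
Modes with RPN > 59: #1 (72), #3 (324), #5 (384), #6 (441), #8 (60) → 5.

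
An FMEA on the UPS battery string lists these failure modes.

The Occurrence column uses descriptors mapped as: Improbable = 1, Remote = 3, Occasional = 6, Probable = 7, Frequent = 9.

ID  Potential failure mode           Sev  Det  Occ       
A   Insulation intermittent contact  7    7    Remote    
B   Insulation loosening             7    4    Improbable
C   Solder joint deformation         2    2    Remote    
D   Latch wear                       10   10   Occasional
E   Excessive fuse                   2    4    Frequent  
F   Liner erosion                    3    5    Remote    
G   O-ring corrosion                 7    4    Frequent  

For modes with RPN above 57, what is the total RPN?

1071

RPN = Severity × Occurrence × Detection:
  A: 7 × 3 × 7 = 147
  B: 7 × 1 × 4 = 28
  C: 2 × 3 × 2 = 12
  D: 10 × 6 × 10 = 600
  E: 2 × 9 × 4 = 72
  F: 3 × 3 × 5 = 45
  G: 7 × 9 × 4 = 252
RPN > 57: A (147), D (600), E (72), G (252).
Sum: 147 + 600 + 72 + 252 = 1071.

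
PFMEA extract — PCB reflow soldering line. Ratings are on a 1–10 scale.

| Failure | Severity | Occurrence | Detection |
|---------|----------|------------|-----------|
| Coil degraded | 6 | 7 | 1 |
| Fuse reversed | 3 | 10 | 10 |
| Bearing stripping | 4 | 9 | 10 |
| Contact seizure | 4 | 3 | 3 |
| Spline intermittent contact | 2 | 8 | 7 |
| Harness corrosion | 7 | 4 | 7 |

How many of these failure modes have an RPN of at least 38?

5

RPN = Severity × Occurrence × Detection:
  Coil degraded: 6 × 7 × 1 = 42
  Fuse reversed: 3 × 10 × 10 = 300
  Bearing stripping: 4 × 9 × 10 = 360
  Contact seizure: 4 × 3 × 3 = 36
  Spline intermittent contact: 2 × 8 × 7 = 112
  Harness corrosion: 7 × 4 × 7 = 196
Modes with RPN ≥ 38: Coil degraded (42), Fuse reversed (300), Bearing stripping (360), Spline intermittent contact (112), Harness corrosion (196) → 5.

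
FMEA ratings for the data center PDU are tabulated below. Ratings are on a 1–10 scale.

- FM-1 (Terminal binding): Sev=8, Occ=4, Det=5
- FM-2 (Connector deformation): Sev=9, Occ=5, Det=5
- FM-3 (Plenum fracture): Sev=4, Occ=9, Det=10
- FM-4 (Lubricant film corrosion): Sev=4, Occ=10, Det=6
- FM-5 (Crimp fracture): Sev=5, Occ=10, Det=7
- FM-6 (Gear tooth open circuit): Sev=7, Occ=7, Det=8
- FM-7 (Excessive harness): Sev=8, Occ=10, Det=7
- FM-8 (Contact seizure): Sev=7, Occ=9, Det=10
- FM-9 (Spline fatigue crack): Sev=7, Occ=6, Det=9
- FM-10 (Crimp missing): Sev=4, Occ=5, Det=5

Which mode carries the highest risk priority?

RPN = Severity × Occurrence × Detection:
  FM-1: 8 × 4 × 5 = 160
  FM-2: 9 × 5 × 5 = 225
  FM-3: 4 × 9 × 10 = 360
  FM-4: 4 × 10 × 6 = 240
  FM-5: 5 × 10 × 7 = 350
  FM-6: 7 × 7 × 8 = 392
  FM-7: 8 × 10 × 7 = 560
  FM-8: 7 × 9 × 10 = 630
  FM-9: 7 × 6 × 9 = 378
  FM-10: 4 × 5 × 5 = 100
Highest RPN is 630 → FM-8.

FM-8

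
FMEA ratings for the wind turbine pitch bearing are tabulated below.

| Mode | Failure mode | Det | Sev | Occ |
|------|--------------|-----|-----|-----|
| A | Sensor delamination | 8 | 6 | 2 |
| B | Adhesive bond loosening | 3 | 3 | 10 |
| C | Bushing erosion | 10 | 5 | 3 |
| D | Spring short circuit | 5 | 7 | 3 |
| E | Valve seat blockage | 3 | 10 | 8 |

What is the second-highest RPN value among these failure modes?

RPN = Severity × Occurrence × Detection:
  A: 6 × 2 × 8 = 96
  B: 3 × 10 × 3 = 90
  C: 5 × 3 × 10 = 150
  D: 7 × 3 × 5 = 105
  E: 10 × 8 × 3 = 240
Sorted descending: 240, 150, 105, 96, 90.
The second-highest RPN is 150 (C).

150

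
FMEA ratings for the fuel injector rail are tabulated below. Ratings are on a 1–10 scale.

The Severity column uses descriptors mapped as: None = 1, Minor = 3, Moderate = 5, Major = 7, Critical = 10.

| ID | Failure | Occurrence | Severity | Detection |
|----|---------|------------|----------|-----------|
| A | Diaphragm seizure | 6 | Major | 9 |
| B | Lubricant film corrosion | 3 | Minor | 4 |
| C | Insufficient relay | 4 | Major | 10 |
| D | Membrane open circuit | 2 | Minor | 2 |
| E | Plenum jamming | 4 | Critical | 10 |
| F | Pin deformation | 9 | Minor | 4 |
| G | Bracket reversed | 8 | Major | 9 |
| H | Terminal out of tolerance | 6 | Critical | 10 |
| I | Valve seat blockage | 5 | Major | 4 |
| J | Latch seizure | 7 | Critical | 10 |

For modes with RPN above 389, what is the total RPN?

2204

RPN = Severity × Occurrence × Detection:
  A: 7 × 6 × 9 = 378
  B: 3 × 3 × 4 = 36
  C: 7 × 4 × 10 = 280
  D: 3 × 2 × 2 = 12
  E: 10 × 4 × 10 = 400
  F: 3 × 9 × 4 = 108
  G: 7 × 8 × 9 = 504
  H: 10 × 6 × 10 = 600
  I: 7 × 5 × 4 = 140
  J: 10 × 7 × 10 = 700
RPN > 389: E (400), G (504), H (600), J (700).
Sum: 400 + 504 + 600 + 700 = 2204.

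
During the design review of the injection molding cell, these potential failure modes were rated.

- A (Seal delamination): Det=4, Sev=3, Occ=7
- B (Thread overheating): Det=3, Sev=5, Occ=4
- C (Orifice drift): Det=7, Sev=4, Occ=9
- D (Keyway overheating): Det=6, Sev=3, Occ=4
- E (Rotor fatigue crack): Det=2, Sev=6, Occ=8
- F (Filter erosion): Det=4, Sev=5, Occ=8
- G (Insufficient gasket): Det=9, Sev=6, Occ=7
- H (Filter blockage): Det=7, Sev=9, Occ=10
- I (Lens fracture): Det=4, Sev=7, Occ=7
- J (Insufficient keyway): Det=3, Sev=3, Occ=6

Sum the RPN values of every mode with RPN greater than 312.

1008

RPN = Severity × Occurrence × Detection:
  A: 3 × 7 × 4 = 84
  B: 5 × 4 × 3 = 60
  C: 4 × 9 × 7 = 252
  D: 3 × 4 × 6 = 72
  E: 6 × 8 × 2 = 96
  F: 5 × 8 × 4 = 160
  G: 6 × 7 × 9 = 378
  H: 9 × 10 × 7 = 630
  I: 7 × 7 × 4 = 196
  J: 3 × 6 × 3 = 54
RPN > 312: G (378), H (630).
Sum: 378 + 630 = 1008.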